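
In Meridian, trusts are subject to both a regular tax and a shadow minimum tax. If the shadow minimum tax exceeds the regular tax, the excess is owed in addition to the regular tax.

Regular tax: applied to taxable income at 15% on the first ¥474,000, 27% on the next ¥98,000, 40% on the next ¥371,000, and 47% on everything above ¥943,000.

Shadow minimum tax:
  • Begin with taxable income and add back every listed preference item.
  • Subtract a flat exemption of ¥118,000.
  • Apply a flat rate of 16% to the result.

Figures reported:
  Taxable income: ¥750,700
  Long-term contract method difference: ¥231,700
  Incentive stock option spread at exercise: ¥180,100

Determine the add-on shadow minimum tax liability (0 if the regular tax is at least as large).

¥0

Shadow minimum tax:
  Adjusted income: ¥750,700 + ¥231,700 + ¥180,100 = ¥1,162,500
  Less exemption ¥118,000 → base ¥1,044,500
  ¥1,044,500 × 16% = ¥167,120

Regular tax:
  ¥474,000 × 15% = ¥71,100
  ¥98,000 × 27% = ¥26,460
  ¥178,700 × 40% = ¥71,480
  → ¥169,040

¥167,120 ≤ ¥169,040, so no add-on is due.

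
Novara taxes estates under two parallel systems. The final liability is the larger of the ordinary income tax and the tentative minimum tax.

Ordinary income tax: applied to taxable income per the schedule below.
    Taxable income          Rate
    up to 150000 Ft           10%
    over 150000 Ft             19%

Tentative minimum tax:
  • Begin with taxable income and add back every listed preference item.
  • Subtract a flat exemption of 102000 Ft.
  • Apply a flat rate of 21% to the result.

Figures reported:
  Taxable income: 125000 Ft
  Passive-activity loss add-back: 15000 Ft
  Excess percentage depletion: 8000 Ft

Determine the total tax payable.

Ordinary income tax:
  125000 Ft × 10% = 12500 Ft

Tentative minimum tax:
  Adjusted income: 125000 Ft + 15000 Ft + 8000 Ft = 148000 Ft
  Less exemption 102000 Ft → base 46000 Ft
  46000 Ft × 21% = 9660 Ft

12500 Ft > 9660 Ft, so the ordinary income tax governs.

12500 Ft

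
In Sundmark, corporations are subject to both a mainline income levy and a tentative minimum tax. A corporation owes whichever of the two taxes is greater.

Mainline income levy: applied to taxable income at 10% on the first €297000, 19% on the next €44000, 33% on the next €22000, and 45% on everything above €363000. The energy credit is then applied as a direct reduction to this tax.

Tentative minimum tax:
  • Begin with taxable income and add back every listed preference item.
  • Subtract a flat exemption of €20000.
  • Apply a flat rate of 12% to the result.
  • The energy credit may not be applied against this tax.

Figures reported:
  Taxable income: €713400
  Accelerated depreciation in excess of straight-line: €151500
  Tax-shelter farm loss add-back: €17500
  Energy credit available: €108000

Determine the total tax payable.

€103488

Mainline income levy:
  €297000 × 10% = €29700
  €44000 × 19% = €8360
  €22000 × 33% = €7260
  €350400 × 45% = €157680
  → €203000
  Less energy credit €108000 → €95000

Tentative minimum tax:
  Adjusted income: €713400 + €151500 + €17500 = €882400
  Less exemption €20000 → base €862400
  €862400 × 12% = €103488

€103488 > €95000, so the tentative minimum tax is the binding amount.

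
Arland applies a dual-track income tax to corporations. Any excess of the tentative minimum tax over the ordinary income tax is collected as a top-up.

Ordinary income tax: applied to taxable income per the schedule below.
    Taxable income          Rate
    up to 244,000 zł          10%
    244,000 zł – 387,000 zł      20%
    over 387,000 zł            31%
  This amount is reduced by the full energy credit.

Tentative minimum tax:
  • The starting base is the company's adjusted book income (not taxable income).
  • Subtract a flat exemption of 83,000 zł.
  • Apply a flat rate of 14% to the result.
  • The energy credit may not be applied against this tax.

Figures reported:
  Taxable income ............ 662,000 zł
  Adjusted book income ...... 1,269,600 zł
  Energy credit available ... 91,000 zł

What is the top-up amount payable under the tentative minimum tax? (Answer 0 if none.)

Ordinary income tax:
  244,000 zł × 10% = 24,400 zł
  143,000 zł × 20% = 28,600 zł
  275,000 zł × 31% = 85,250 zł
  → 138,250 zł
  Less energy credit 91,000 zł → 47,250 zł

Tentative minimum tax:
  Base (adjusted book income): 1,269,600 zł
  Less exemption 83,000 zł → base 1,186,600 zł
  1,186,600 zł × 14% = 166,124 zł

Excess of tentative minimum tax over ordinary income tax: 166,124 zł − 47,250 zł = 118,874 zł.

118,874 zł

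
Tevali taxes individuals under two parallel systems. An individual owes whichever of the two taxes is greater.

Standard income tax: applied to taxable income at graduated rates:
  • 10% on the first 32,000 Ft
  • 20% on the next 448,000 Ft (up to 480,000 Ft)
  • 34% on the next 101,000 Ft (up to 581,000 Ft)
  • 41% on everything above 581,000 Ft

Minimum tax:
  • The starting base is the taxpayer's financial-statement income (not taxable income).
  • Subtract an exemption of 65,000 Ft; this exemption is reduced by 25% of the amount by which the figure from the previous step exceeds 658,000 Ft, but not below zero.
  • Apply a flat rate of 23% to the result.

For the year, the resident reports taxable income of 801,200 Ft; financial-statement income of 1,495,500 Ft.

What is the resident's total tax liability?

Standard income tax:
  32,000 Ft × 10% = 3,200 Ft
  448,000 Ft × 20% = 89,600 Ft
  101,000 Ft × 34% = 34,340 Ft
  220,200 Ft × 41% = 90,282 Ft
  → 217,422 Ft

Minimum tax:
  Base (financial-statement income): 1,495,500 Ft
  Exemption: 25% × (1,495,500 Ft − 658,000 Ft) = 209,375 Ft ≥ 65,000 Ft, so the exemption is fully phased out
  Base: 1,495,500 Ft − 0 Ft = 1,495,500 Ft
  1,495,500 Ft × 23% = 343,965 Ft

343,965 Ft > 217,422 Ft, so the minimum tax is the binding amount.

343,965 Ft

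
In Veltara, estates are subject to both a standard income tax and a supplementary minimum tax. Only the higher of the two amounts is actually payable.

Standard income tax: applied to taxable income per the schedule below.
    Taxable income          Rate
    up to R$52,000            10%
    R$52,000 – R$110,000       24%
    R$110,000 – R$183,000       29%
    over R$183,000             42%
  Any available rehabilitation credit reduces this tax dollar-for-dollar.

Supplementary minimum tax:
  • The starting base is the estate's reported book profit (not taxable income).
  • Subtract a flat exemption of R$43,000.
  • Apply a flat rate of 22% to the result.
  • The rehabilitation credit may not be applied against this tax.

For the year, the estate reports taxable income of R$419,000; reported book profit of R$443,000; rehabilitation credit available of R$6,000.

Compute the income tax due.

R$133,410

Standard income tax:
  R$52,000 × 10% = R$5,200
  R$58,000 × 24% = R$13,920
  R$73,000 × 29% = R$21,170
  R$236,000 × 42% = R$99,120
  → R$139,410
  Less rehabilitation credit R$6,000 → R$133,410

Supplementary minimum tax:
  Base (reported book profit): R$443,000
  Less exemption R$43,000 → base R$400,000
  R$400,000 × 22% = R$88,000

R$133,410 > R$88,000, so the standard income tax governs.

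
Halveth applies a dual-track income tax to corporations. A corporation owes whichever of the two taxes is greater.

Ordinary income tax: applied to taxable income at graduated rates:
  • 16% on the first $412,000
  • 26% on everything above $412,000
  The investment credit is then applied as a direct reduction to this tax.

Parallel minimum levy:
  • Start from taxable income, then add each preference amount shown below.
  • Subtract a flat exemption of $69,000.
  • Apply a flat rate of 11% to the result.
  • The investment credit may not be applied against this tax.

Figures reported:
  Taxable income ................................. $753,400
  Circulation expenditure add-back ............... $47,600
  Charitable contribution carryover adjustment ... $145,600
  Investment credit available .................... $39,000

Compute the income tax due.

$115,684

Ordinary income tax:
  $412,000 × 16% = $65,920
  $341,400 × 26% = $88,764
  → $154,684
  Less investment credit $39,000 → $115,684

Parallel minimum levy:
  Adjusted income: $753,400 + $47,600 + $145,600 = $946,600
  Less exemption $69,000 → base $877,600
  $877,600 × 11% = $96,536

$115,684 > $96,536, so the ordinary income tax governs.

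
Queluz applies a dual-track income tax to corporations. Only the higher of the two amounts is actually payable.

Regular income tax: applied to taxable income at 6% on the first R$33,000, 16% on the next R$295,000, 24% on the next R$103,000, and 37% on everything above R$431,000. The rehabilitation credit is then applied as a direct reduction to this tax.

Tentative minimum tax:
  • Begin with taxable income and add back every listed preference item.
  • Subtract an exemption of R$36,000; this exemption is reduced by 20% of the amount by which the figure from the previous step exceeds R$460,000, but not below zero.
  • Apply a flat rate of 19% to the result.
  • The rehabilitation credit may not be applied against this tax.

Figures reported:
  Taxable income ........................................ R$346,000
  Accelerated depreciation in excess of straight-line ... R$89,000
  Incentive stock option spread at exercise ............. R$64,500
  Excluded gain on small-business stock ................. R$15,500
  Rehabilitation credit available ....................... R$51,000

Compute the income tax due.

R$93,100

Tentative minimum tax:
  Adjusted income: R$346,000 + R$89,000 + R$64,500 + R$15,500 = R$515,000
  Exemption: R$36,000 − 20% × (R$515,000 − R$460,000) = R$36,000 − R$11,000 = R$25,000
  Base: R$515,000 − R$25,000 = R$490,000
  R$490,000 × 19% = R$93,100

Regular income tax:
  R$33,000 × 6% = R$1,980
  R$295,000 × 16% = R$47,200
  R$18,000 × 24% = R$4,320
  → R$53,500
  Less rehabilitation credit R$51,000 → R$2,500

R$93,100 > R$2,500, so the tentative minimum tax is the binding amount.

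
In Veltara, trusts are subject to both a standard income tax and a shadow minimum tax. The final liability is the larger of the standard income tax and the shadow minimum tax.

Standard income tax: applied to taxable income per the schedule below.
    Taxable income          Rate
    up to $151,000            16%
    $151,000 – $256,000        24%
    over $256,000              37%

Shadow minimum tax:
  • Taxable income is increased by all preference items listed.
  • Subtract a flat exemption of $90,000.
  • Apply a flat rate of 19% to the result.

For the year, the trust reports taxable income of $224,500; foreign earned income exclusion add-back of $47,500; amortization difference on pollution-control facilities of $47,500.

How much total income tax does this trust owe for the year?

$43,605

Shadow minimum tax:
  Adjusted income: $224,500 + $47,500 + $47,500 = $319,500
  Less exemption $90,000 → base $229,500
  $229,500 × 19% = $43,605

Standard income tax:
  $151,000 × 16% = $24,160
  $73,500 × 24% = $17,640
  → $41,800

$43,605 > $41,800, so the shadow minimum tax is the binding amount.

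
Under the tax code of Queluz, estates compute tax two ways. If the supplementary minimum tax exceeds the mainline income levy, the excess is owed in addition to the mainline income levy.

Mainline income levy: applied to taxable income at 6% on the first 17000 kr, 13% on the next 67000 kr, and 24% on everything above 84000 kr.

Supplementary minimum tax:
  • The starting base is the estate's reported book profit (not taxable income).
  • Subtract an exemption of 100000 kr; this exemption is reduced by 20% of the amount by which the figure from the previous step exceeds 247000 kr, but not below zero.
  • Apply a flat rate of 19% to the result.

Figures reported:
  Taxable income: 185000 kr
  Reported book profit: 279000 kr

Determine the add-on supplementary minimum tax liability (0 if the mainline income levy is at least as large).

Supplementary minimum tax:
  Base (reported book profit): 279000 kr
  Exemption: 100000 kr − 20% × (279000 kr − 247000 kr) = 100000 kr − 6400 kr = 93600 kr
  Base: 279000 kr − 93600 kr = 185400 kr
  185400 kr × 19% = 35226 kr

Mainline income levy:
  17000 kr × 6% = 1020 kr
  67000 kr × 13% = 8710 kr
  101000 kr × 24% = 24240 kr
  → 33970 kr

Excess of supplementary minimum tax over mainline income levy: 35226 kr − 33970 kr = 1256 kr.

1256 kr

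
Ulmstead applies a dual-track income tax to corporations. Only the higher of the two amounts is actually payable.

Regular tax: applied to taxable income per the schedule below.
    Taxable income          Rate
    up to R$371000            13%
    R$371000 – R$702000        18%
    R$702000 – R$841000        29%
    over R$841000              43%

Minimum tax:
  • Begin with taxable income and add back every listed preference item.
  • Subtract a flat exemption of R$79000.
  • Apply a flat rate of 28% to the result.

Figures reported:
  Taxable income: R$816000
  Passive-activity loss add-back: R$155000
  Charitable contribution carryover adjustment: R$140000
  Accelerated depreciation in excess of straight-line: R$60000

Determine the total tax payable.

R$305760

Minimum tax:
  Adjusted income: R$816000 + R$155000 + R$140000 + R$60000 = R$1171000
  Less exemption R$79000 → base R$1092000
  R$1092000 × 28% = R$305760

Regular tax:
  R$371000 × 13% = R$48230
  R$331000 × 18% = R$59580
  R$114000 × 29% = R$33060
  → R$140870

R$305760 > R$140870, so the minimum tax is the binding amount.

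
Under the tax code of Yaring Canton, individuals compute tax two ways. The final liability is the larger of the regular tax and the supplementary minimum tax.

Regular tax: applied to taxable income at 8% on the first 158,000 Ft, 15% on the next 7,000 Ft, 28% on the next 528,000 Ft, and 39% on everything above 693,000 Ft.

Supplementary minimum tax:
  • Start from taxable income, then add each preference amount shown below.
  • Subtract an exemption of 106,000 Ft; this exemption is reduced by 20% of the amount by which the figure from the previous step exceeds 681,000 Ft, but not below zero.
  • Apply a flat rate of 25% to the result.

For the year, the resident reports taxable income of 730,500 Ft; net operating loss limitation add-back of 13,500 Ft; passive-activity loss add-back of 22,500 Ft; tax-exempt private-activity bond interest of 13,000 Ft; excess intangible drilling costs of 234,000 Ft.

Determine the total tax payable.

Regular tax:
  158,000 Ft × 8% = 12,640 Ft
  7,000 Ft × 15% = 1,050 Ft
  528,000 Ft × 28% = 147,840 Ft
  37,500 Ft × 39% = 14,625 Ft
  → 176,155 Ft

Supplementary minimum tax:
  Adjusted income: 730,500 Ft + 13,500 Ft + 22,500 Ft + 13,000 Ft + 234,000 Ft = 1,013,500 Ft
  Exemption: 106,000 Ft − 20% × (1,013,500 Ft − 681,000 Ft) = 106,000 Ft − 66,500 Ft = 39,500 Ft
  Base: 1,013,500 Ft − 39,500 Ft = 974,000 Ft
  974,000 Ft × 25% = 243,500 Ft

243,500 Ft > 176,155 Ft, so the supplementary minimum tax is the binding amount.

243,500 Ft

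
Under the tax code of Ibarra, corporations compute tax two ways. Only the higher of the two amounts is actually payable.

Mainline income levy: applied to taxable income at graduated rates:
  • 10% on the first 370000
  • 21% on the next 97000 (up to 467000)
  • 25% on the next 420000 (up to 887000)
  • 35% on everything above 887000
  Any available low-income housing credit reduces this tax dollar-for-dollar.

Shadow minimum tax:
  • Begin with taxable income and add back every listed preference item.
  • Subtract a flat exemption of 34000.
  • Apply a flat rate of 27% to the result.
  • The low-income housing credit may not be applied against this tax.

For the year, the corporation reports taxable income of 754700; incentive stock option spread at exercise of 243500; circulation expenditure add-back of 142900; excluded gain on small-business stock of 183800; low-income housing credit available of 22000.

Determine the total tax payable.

Mainline income levy:
  370000 × 10% = 37000
  97000 × 21% = 20370
  287700 × 25% = 71925
  → 129295
  Less low-income housing credit 22000 → 107295

Shadow minimum tax:
  Adjusted income: 754700 + 243500 + 142900 + 183800 = 1324900
  Less exemption 34000 → base 1290900
  1290900 × 27% = 348543

348543 > 107295, so the shadow minimum tax is the binding amount.

348543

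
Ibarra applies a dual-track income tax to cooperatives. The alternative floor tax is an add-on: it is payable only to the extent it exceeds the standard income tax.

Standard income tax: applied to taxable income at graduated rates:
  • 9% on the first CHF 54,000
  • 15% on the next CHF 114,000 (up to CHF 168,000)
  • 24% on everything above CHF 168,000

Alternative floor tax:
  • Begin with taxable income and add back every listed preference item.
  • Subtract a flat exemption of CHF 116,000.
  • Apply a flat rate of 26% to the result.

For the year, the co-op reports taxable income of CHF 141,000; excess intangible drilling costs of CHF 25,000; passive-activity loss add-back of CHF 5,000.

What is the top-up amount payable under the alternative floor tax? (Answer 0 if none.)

CHF 0

Standard income tax:
  CHF 54,000 × 9% = CHF 4,860
  CHF 87,000 × 15% = CHF 13,050
  → CHF 17,910

Alternative floor tax:
  Adjusted income: CHF 141,000 + CHF 25,000 + CHF 5,000 = CHF 171,000
  Less exemption CHF 116,000 → base CHF 55,000
  CHF 55,000 × 26% = CHF 14,300

CHF 14,300 ≤ CHF 17,910, so no add-on is due.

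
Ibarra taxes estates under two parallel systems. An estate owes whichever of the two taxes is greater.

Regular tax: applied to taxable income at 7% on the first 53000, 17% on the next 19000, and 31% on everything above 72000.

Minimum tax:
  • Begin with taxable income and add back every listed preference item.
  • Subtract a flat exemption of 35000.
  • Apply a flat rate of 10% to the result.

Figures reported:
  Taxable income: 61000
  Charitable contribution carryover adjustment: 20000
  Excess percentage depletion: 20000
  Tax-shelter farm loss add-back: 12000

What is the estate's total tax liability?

Regular tax:
  53000 × 7% = 3710
  8000 × 17% = 1360
  → 5070

Minimum tax:
  Adjusted income: 61000 + 20000 + 20000 + 12000 = 113000
  Less exemption 35000 → base 78000
  78000 × 10% = 7800

7800 > 5070, so the minimum tax is the binding amount.

7800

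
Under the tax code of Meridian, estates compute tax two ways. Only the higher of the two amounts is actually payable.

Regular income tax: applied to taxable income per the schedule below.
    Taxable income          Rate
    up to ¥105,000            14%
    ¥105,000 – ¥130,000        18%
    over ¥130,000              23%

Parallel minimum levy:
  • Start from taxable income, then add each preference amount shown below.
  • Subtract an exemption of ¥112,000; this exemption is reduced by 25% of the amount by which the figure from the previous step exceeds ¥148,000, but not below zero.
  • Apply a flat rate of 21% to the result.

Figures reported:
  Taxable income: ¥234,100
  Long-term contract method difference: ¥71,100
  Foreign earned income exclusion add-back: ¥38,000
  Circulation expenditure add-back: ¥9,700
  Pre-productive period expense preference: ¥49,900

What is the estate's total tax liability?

¥74,445

Parallel minimum levy:
  Adjusted income: ¥234,100 + ¥71,100 + ¥38,000 + ¥9,700 + ¥49,900 = ¥402,800
  Exemption: ¥112,000 − 25% × (¥402,800 − ¥148,000) = ¥112,000 − ¥63,700 = ¥48,300
  Base: ¥402,800 − ¥48,300 = ¥354,500
  ¥354,500 × 21% = ¥74,445

Regular income tax:
  ¥105,000 × 14% = ¥14,700
  ¥25,000 × 18% = ¥4,500
  ¥104,100 × 23% = ¥23,943
  → ¥43,143

¥74,445 > ¥43,143, so the parallel minimum levy is the binding amount.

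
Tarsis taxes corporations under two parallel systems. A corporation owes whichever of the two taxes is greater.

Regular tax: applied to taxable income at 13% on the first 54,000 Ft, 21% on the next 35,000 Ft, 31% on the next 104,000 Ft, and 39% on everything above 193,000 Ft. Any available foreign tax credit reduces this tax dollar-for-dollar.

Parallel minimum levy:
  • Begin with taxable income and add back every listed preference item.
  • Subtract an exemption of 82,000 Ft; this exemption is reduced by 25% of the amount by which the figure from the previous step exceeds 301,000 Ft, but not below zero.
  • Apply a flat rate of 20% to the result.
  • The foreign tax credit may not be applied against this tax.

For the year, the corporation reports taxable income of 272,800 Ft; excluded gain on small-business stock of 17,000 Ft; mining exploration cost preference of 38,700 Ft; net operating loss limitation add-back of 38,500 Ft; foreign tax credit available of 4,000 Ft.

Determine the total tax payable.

Parallel minimum levy:
  Adjusted income: 272,800 Ft + 17,000 Ft + 38,700 Ft + 38,500 Ft = 367,000 Ft
  Exemption: 82,000 Ft − 25% × (367,000 Ft − 301,000 Ft) = 82,000 Ft − 16,500 Ft = 65,500 Ft
  Base: 367,000 Ft − 65,500 Ft = 301,500 Ft
  301,500 Ft × 20% = 60,300 Ft

Regular tax:
  54,000 Ft × 13% = 7,020 Ft
  35,000 Ft × 21% = 7,350 Ft
  104,000 Ft × 31% = 32,240 Ft
  79,800 Ft × 39% = 31,122 Ft
  → 77,732 Ft
  Less foreign tax credit 4,000 Ft → 73,732 Ft

73,732 Ft > 60,300 Ft, so the regular tax governs.

73,732 Ft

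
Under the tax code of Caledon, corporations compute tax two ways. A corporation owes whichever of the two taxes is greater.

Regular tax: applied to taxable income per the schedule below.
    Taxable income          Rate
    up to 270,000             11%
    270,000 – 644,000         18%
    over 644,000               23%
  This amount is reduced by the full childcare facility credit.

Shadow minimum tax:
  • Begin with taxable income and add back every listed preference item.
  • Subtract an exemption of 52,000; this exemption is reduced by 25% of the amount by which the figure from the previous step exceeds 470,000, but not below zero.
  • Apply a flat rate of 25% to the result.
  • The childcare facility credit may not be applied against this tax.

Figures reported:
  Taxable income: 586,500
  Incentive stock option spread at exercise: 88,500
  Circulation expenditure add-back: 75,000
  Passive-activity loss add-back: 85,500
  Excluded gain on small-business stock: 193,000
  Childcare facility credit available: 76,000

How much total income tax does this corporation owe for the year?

Shadow minimum tax:
  Adjusted income: 586,500 + 88,500 + 75,000 + 85,500 + 193,000 = 1,028,500
  Exemption: 25% × (1,028,500 − 470,000) = 139,625 ≥ 52,000, so the exemption is fully phased out
  Base: 1,028,500 − 0 = 1,028,500
  1,028,500 × 25% = 257,125

Regular tax:
  270,000 × 11% = 29,700
  316,500 × 18% = 56,970
  → 86,670
  Less childcare facility credit 76,000 → 10,670

257,125 > 10,670, so the shadow minimum tax is the binding amount.

257,125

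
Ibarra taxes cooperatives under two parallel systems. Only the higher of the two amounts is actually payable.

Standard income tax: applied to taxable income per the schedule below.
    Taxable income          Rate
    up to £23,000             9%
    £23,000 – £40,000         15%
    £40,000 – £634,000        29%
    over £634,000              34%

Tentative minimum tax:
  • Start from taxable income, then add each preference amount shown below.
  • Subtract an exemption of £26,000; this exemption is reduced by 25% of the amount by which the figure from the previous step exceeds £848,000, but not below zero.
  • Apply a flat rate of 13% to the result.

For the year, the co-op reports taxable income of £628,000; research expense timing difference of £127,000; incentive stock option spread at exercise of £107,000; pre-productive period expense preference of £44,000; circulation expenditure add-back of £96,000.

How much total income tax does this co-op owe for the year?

Standard income tax:
  £23,000 × 9% = £2,070
  £17,000 × 15% = £2,550
  £588,000 × 29% = £170,520
  → £175,140

Tentative minimum tax:
  Adjusted income: £628,000 + £127,000 + £107,000 + £44,000 + £96,000 = £1,002,000
  Exemption: 25% × (£1,002,000 − £848,000) = £38,500 ≥ £26,000, so the exemption is fully phased out
  Base: £1,002,000 − £0 = £1,002,000
  £1,002,000 × 13% = £130,260

£175,140 > £130,260, so the standard income tax governs.

£175,140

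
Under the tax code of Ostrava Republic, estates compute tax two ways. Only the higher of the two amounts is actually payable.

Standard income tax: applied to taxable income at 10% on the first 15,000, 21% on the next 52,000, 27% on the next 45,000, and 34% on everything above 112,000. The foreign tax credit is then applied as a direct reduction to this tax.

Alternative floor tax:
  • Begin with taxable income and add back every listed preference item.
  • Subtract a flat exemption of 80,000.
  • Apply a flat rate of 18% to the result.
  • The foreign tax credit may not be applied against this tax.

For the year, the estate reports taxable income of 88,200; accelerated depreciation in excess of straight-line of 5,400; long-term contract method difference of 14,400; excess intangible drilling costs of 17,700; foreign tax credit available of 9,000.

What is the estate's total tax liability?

Alternative floor tax:
  Adjusted income: 88,200 + 5,400 + 14,400 + 17,700 = 125,700
  Less exemption 80,000 → base 45,700
  45,700 × 18% = 8,226

Standard income tax:
  15,000 × 10% = 1,500
  52,000 × 21% = 10,920
  21,200 × 27% = 5,724
  → 18,144
  Less foreign tax credit 9,000 → 9,144

9,144 > 8,226, so the standard income tax governs.

9,144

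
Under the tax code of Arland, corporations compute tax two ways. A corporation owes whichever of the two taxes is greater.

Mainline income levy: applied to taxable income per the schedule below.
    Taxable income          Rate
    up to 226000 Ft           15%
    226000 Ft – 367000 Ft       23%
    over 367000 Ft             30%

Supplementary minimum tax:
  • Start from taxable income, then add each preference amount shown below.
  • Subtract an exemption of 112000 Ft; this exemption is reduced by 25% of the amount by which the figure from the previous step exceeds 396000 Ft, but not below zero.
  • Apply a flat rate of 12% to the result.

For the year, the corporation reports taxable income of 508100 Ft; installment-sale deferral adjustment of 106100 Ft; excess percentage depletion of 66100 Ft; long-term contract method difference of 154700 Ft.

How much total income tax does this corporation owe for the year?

108660 Ft

Supplementary minimum tax:
  Adjusted income: 508100 Ft + 106100 Ft + 66100 Ft + 154700 Ft = 835000 Ft
  Exemption: 112000 Ft − 25% × (835000 Ft − 396000 Ft) = 112000 Ft − 109750 Ft = 2250 Ft
  Base: 835000 Ft − 2250 Ft = 832750 Ft
  832750 Ft × 12% = 99930 Ft

Mainline income levy:
  226000 Ft × 15% = 33900 Ft
  141000 Ft × 23% = 32430 Ft
  141100 Ft × 30% = 42330 Ft
  → 108660 Ft

108660 Ft > 99930 Ft, so the mainline income levy governs.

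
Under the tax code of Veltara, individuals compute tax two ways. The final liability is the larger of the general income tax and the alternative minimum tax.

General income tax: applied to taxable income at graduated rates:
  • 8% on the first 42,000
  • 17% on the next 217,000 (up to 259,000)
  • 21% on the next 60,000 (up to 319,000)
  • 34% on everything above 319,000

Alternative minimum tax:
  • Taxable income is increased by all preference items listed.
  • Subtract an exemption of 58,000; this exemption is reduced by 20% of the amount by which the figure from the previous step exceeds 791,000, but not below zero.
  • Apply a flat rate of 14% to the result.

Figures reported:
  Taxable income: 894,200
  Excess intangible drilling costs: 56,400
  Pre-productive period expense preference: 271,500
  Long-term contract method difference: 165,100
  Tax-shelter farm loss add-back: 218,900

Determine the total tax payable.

Alternative minimum tax:
  Adjusted income: 894,200 + 56,400 + 271,500 + 165,100 + 218,900 = 1,606,100
  Exemption: 20% × (1,606,100 − 791,000) = 163,020 ≥ 58,000, so the exemption is fully phased out
  Base: 1,606,100 − 0 = 1,606,100
  1,606,100 × 14% = 224,854

General income tax:
  42,000 × 8% = 3,360
  217,000 × 17% = 36,890
  60,000 × 21% = 12,600
  575,200 × 34% = 195,568
  → 248,418

248,418 > 224,854, so the general income tax governs.

248,418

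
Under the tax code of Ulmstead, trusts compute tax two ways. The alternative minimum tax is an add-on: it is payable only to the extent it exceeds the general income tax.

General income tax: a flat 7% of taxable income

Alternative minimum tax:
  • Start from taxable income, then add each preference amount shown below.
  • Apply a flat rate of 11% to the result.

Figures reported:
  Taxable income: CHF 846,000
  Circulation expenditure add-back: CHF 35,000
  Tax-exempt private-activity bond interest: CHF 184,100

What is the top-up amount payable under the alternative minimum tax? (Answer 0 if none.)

Alternative minimum tax:
  Adjusted income: CHF 846,000 + CHF 35,000 + CHF 184,100 = CHF 1,065,100
  CHF 1,065,100 × 11% = CHF 117,161

General income tax:
  CHF 846,000 × 7% = CHF 59,220

Excess of alternative minimum tax over general income tax: CHF 117,161 − CHF 59,220 = CHF 57,941.

CHF 57,941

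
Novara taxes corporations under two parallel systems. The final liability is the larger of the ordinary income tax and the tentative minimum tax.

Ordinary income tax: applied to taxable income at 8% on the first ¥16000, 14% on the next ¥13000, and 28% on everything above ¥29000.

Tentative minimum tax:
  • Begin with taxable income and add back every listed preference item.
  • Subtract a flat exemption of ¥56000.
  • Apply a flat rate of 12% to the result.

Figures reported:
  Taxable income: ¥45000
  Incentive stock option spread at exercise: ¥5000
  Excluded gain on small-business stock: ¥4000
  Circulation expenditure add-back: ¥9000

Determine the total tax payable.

¥7580

Tentative minimum tax:
  Adjusted income: ¥45000 + ¥5000 + ¥4000 + ¥9000 = ¥63000
  Less exemption ¥56000 → base ¥7000
  ¥7000 × 12% = ¥840

Ordinary income tax:
  ¥16000 × 8% = ¥1280
  ¥13000 × 14% = ¥1820
  ¥16000 × 28% = ¥4480
  → ¥7580

¥7580 > ¥840, so the ordinary income tax governs.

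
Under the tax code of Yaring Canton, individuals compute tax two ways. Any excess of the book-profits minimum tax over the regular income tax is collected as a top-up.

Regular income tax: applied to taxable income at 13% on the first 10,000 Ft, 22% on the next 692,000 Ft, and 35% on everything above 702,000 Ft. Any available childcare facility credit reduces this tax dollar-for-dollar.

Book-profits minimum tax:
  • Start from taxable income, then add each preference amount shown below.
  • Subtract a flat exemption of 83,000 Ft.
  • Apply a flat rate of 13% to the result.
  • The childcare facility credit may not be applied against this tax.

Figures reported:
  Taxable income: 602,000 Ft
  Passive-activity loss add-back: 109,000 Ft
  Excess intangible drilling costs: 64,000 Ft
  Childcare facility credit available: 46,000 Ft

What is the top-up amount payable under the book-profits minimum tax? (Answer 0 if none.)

4,420 Ft

Book-profits minimum tax:
  Adjusted income: 602,000 Ft + 109,000 Ft + 64,000 Ft = 775,000 Ft
  Less exemption 83,000 Ft → base 692,000 Ft
  692,000 Ft × 13% = 89,960 Ft

Regular income tax:
  10,000 Ft × 13% = 1,300 Ft
  592,000 Ft × 22% = 130,240 Ft
  → 131,540 Ft
  Less childcare facility credit 46,000 Ft → 85,540 Ft

Excess of book-profits minimum tax over regular income tax: 89,960 Ft − 85,540 Ft = 4,420 Ft.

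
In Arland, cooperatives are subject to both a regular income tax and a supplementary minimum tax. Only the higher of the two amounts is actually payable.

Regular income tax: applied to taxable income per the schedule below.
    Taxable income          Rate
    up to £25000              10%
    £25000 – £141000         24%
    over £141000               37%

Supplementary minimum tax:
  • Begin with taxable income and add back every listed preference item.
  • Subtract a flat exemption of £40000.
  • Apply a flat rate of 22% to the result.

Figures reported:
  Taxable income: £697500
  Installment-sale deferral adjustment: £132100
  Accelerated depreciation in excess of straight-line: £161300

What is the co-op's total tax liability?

£236245

Supplementary minimum tax:
  Adjusted income: £697500 + £132100 + £161300 = £990900
  Less exemption £40000 → base £950900
  £950900 × 22% = £209198

Regular income tax:
  £25000 × 10% = £2500
  £116000 × 24% = £27840
  £556500 × 37% = £205905
  → £236245

£236245 > £209198, so the regular income tax governs.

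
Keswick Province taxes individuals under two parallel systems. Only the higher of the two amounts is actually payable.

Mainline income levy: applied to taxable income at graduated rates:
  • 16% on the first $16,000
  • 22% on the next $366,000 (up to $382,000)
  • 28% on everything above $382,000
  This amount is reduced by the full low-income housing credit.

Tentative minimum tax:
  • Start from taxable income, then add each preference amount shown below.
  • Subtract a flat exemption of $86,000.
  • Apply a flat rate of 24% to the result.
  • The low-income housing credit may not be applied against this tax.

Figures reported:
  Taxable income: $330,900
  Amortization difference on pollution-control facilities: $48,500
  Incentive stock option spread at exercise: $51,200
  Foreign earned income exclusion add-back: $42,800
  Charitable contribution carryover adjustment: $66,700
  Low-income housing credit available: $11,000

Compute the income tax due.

$108,984

Tentative minimum tax:
  Adjusted income: $330,900 + $48,500 + $51,200 + $42,800 + $66,700 = $540,100
  Less exemption $86,000 → base $454,100
  $454,100 × 24% = $108,984

Mainline income levy:
  $16,000 × 16% = $2,560
  $314,900 × 22% = $69,278
  → $71,838
  Less low-income housing credit $11,000 → $60,838

$108,984 > $60,838, so the tentative minimum tax is the binding amount.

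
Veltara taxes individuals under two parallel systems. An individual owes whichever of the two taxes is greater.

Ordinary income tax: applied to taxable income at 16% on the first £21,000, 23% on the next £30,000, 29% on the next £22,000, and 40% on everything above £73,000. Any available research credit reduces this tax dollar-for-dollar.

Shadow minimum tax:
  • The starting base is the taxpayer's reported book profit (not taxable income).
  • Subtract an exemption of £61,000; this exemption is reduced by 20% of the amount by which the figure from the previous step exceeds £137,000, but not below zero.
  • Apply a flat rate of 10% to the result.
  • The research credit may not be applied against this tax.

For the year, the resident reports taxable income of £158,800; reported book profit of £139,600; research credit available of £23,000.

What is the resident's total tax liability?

Ordinary income tax:
  £21,000 × 16% = £3,360
  £30,000 × 23% = £6,900
  £22,000 × 29% = £6,380
  £85,800 × 40% = £34,320
  → £50,960
  Less research credit £23,000 → £27,960

Shadow minimum tax:
  Base (reported book profit): £139,600
  Exemption: £61,000 − 20% × (£139,600 − £137,000) = £61,000 − £520 = £60,480
  Base: £139,600 − £60,480 = £79,120
  £79,120 × 10% = £7,912

£27,960 > £7,912, so the ordinary income tax governs.

£27,960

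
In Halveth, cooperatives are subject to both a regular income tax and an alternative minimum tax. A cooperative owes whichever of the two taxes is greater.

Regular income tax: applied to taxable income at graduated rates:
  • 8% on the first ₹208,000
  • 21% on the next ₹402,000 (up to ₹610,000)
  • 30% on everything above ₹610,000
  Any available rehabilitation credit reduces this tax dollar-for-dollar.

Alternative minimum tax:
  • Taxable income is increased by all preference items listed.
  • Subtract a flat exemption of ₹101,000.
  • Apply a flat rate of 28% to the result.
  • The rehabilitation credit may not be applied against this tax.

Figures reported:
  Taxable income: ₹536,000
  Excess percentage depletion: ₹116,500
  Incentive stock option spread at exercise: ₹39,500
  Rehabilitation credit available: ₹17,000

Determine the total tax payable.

₹165,480

Alternative minimum tax:
  Adjusted income: ₹536,000 + ₹116,500 + ₹39,500 = ₹692,000
  Less exemption ₹101,000 → base ₹591,000
  ₹591,000 × 28% = ₹165,480

Regular income tax:
  ₹208,000 × 8% = ₹16,640
  ₹328,000 × 21% = ₹68,880
  → ₹85,520
  Less rehabilitation credit ₹17,000 → ₹68,520

₹165,480 > ₹68,520, so the alternative minimum tax is the binding amount.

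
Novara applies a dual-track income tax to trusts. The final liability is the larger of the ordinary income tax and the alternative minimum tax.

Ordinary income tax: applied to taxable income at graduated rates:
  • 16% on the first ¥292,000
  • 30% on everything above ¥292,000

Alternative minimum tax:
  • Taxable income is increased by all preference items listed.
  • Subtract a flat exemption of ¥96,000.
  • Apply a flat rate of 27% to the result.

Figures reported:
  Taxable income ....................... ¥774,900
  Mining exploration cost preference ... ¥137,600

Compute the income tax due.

Ordinary income tax:
  ¥292,000 × 16% = ¥46,720
  ¥482,900 × 30% = ¥144,870
  → ¥191,590

Alternative minimum tax:
  Adjusted income: ¥774,900 + ¥137,600 = ¥912,500
  Less exemption ¥96,000 → base ¥816,500
  ¥816,500 × 27% = ¥220,455

¥220,455 > ¥191,590, so the alternative minimum tax is the binding amount.

¥220,455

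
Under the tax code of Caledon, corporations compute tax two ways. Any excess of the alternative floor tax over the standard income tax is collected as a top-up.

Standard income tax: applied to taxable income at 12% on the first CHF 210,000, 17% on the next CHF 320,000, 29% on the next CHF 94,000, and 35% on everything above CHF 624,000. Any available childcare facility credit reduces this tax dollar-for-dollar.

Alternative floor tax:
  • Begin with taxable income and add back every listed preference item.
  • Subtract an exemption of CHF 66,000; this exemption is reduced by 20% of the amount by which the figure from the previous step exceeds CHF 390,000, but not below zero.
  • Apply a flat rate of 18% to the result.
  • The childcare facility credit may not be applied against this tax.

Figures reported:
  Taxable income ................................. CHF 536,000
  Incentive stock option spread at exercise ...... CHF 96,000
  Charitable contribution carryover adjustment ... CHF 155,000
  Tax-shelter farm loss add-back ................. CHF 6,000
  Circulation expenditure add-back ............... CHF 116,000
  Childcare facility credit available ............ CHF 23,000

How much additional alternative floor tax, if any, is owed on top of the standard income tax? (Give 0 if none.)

Alternative floor tax:
  Adjusted income: CHF 536,000 + CHF 96,000 + CHF 155,000 + CHF 6,000 + CHF 116,000 = CHF 909,000
  Exemption: 20% × (CHF 909,000 − CHF 390,000) = CHF 103,800 ≥ CHF 66,000, so the exemption is fully phased out
  Base: CHF 909,000 − CHF 0 = CHF 909,000
  CHF 909,000 × 18% = CHF 163,620

Standard income tax:
  CHF 210,000 × 12% = CHF 25,200
  CHF 320,000 × 17% = CHF 54,400
  CHF 6,000 × 29% = CHF 1,740
  → CHF 81,340
  Less childcare facility credit CHF 23,000 → CHF 58,340

Excess of alternative floor tax over standard income tax: CHF 163,620 − CHF 58,340 = CHF 105,280.

CHF 105,280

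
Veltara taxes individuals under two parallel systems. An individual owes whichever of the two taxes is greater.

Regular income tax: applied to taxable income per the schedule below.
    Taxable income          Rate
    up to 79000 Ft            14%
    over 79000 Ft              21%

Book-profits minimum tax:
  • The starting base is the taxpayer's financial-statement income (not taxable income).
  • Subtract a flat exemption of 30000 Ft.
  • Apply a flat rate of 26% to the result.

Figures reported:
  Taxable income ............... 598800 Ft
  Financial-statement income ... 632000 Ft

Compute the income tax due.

156520 Ft

Book-profits minimum tax:
  Base (financial-statement income): 632000 Ft
  Less exemption 30000 Ft → base 602000 Ft
  602000 Ft × 26% = 156520 Ft

Regular income tax:
  79000 Ft × 14% = 11060 Ft
  519800 Ft × 21% = 109158 Ft
  → 120218 Ft

156520 Ft > 120218 Ft, so the book-profits minimum tax is the binding amount.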